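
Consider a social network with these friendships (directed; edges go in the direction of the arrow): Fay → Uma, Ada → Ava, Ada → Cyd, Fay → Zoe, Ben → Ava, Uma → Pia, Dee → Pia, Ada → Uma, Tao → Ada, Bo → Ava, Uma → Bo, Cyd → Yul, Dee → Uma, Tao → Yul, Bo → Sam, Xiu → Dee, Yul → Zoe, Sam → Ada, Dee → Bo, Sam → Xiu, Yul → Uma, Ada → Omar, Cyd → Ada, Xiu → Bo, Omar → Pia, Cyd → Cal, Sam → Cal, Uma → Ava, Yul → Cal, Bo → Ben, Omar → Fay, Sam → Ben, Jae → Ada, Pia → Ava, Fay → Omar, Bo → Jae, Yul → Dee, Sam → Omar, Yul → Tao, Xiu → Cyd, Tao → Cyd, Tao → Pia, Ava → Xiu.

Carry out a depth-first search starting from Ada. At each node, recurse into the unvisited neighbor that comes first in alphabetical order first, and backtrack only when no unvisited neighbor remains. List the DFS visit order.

Ada -> Ava -> Xiu -> Bo -> Ben -> Jae -> Sam -> Cal -> Omar -> Fay -> Uma -> Pia -> Zoe -> Cyd -> Yul -> Dee -> Tao

Visit Ada
Ada → Ava
Ava → Xiu
Xiu → Bo
Bo → Ben
Bo → Jae
Bo → Sam
Sam → Cal
Sam → Omar
Omar → Fay
Fay → Uma
Uma → Pia
Fay → Zoe
Xiu → Cyd
Cyd → Yul
Yul → Dee
Yul → Tao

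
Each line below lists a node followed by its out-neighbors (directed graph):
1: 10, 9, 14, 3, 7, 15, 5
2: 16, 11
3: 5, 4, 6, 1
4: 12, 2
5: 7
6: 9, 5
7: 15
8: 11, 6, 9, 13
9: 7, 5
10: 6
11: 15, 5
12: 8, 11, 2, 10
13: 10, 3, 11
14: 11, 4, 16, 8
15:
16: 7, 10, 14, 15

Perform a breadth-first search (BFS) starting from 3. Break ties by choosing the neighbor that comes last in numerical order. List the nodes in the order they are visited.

3 6 5 4 1 9 7 12 2 15 14 10 11 8 16 13

Visit 3; enqueue 6, 5, 4, 1 → queue [6, 5, 4, 1]
Visit 6; enqueue 9 → queue [5, 4, 1, 9]
Visit 5; enqueue 7 → queue [4, 1, 9, 7]
Visit 4; enqueue 12, 2 → queue [1, 9, 7, 12, 2]
Visit 1; enqueue 15, 14, 10 → queue [9, 7, 12, 2, 15, 14, 10]
Visit 9 → queue [7, 12, 2, 15, 14, 10]
Visit 7 → queue [12, 2, 15, 14, 10]
Visit 12; enqueue 11, 8 → queue [2, 15, 14, 10, 11, 8]
Visit 2; enqueue 16 → queue [15, 14, 10, 11, 8, 16]
Visit 15 → queue [14, 10, 11, 8, 16]
Visit 14 → queue [10, 11, 8, 16]
Visit 10 → queue [11, 8, 16]
Visit 11 → queue [8, 16]
Visit 8; enqueue 13 → queue [16, 13]
Visit 16 → queue [13]
Visit 13 → queue []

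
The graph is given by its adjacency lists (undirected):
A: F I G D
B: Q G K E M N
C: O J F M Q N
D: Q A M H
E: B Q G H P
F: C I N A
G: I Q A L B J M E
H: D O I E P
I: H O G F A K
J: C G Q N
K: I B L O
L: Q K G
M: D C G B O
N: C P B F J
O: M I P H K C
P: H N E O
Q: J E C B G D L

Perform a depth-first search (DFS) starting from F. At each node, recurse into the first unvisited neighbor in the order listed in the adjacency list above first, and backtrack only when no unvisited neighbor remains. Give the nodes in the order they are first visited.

F, C, O, M, D, Q, J, G, I, H, E, B, K, L, N, P, A

Visit F
F → C
C → O
O → M
M → D
D → Q
Q → J
J → G
G → I
I → H
H → E
E → B
B → K
K → L
B → N
N → P
I → A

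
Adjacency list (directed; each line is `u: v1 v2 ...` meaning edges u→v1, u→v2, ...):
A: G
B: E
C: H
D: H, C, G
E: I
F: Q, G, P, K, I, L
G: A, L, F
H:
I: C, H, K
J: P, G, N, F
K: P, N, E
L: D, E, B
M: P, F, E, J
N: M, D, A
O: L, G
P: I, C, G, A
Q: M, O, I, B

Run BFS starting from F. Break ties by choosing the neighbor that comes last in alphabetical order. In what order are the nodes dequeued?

F Q P L K I G O M B C A E D N H J

Visit F; enqueue Q, P, L, K, I, G → queue [Q, P, L, K, I, G]
Visit Q; enqueue O, M, B → queue [P, L, K, I, G, O, M, B]
Visit P; enqueue C, A → queue [L, K, I, G, O, M, B, C, A]
Visit L; enqueue E, D → queue [K, I, G, O, M, B, C, A, E, D]
Visit K; enqueue N → queue [I, G, O, M, B, C, A, E, D, N]
Visit I; enqueue H → queue [G, O, M, B, C, A, E, D, N, H]
Visit G → queue [O, M, B, C, A, E, D, N, H]
Visit O → queue [M, B, C, A, E, D, N, H]
Visit M; enqueue J → queue [B, C, A, E, D, N, H, J]
Visit B → queue [C, A, E, D, N, H, J]
Visit C → queue [A, E, D, N, H, J]
Visit A → queue [E, D, N, H, J]
Visit E → queue [D, N, H, J]
Visit D → queue [N, H, J]
Visit N → queue [H, J]
Visit H → queue [J]
Visit J → queue []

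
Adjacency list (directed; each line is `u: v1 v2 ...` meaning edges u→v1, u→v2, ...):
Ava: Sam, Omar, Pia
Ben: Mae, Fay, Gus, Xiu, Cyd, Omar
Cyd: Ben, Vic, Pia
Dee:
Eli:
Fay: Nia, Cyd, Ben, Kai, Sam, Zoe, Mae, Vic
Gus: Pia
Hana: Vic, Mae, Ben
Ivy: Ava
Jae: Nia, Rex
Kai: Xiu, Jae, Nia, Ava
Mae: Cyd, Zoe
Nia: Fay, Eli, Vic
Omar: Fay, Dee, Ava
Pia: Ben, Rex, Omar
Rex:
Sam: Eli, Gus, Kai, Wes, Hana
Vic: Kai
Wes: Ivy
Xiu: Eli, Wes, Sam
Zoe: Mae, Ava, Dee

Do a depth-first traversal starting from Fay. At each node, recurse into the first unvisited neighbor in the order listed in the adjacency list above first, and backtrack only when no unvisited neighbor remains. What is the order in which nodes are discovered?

Visit Fay
Fay → Nia
Nia → Eli
Nia → Vic
Vic → Kai
Kai → Xiu
Xiu → Wes
Wes → Ivy
Ivy → Ava
Ava → Sam
Sam → Gus
Gus → Pia
Pia → Ben
Ben → Mae
Mae → Cyd
Mae → Zoe
Zoe → Dee
Ben → Omar
Pia → Rex
Sam → Hana
Kai → Jae

Fay, Nia, Eli, Vic, Kai, Xiu, Wes, Ivy, Ava, Sam, Gus, Pia, Ben, Mae, Cyd, Zoe, Dee, Omar, Rex, Hana, Jae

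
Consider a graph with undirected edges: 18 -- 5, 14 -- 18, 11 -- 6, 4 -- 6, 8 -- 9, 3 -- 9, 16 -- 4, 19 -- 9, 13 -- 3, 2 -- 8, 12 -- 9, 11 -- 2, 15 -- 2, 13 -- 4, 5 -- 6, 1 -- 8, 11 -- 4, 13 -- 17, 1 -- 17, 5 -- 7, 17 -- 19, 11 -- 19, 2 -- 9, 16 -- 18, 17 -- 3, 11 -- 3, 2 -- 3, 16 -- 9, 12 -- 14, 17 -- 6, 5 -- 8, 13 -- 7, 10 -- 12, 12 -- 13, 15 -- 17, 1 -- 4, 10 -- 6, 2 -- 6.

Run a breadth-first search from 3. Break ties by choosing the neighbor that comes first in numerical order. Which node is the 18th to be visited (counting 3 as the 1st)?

14

Visit 3; enqueue 2, 9, 11, 13, 17 → queue [2, 9, 11, 13, 17]
Visit 2; enqueue 6, 8, 15 → queue [9, 11, 13, 17, 6, 8, 15]
Visit 9; enqueue 12, 16, 19 → queue [11, 13, 17, 6, 8, 15, 12, 16, 19]
Visit 11; enqueue 4 → queue [13, 17, 6, 8, 15, 12, 16, 19, 4]
Visit 13; enqueue 7 → queue [17, 6, 8, 15, 12, 16, 19, 4, 7]
Visit 17; enqueue 1 → queue [6, 8, 15, 12, 16, 19, 4, 7, 1]
Visit 6; enqueue 5, 10 → queue [8, 15, 12, 16, 19, 4, 7, 1, 5, 10]
Visit 8 → queue [15, 12, 16, 19, 4, 7, 1, 5, 10]
Visit 15 → queue [12, 16, 19, 4, 7, 1, 5, 10]
Visit 12; enqueue 14 → queue [16, 19, 4, 7, 1, 5, 10, 14]
Visit 16; enqueue 18 → queue [19, 4, 7, 1, 5, 10, 14, 18]
Visit 19 → queue [4, 7, 1, 5, 10, 14, 18]
Visit 4 → queue [7, 1, 5, 10, 14, 18]
Visit 7 → queue [1, 5, 10, 14, 18]
Visit 1 → queue [5, 10, 14, 18]
Visit 5 → queue [10, 14, 18]
Visit 10 → queue [14, 18]
Visit 14 → queue [18]
Visit 18 → queue []

Visit order: 3, 2, 9, 11, 13, 17, 6, 8, 15, 12, 16, 19, 4, 7, 1, 5, 10, 14, 18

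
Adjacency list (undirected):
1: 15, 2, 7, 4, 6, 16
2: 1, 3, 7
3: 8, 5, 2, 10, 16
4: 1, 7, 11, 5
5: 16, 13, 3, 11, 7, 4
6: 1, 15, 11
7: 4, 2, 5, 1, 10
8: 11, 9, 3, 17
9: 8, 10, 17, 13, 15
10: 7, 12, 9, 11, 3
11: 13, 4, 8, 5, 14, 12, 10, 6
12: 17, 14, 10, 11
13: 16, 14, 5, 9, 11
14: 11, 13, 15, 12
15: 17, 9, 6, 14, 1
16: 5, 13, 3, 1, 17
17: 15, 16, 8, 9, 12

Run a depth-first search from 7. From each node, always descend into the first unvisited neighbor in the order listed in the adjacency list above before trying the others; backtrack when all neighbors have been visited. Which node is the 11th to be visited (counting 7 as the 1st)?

8

Visit 7
7 → 4
4 → 1
1 → 15
15 → 17
17 → 16
16 → 5
5 → 13
13 → 14
14 → 11
11 → 8
8 → 9
9 → 10
10 → 12
10 → 3
3 → 2
11 → 6

Visit order: 7, 4, 1, 15, 17, 16, 5, 13, 14, 11, 8, 9, 10, 12, 3, 2, 6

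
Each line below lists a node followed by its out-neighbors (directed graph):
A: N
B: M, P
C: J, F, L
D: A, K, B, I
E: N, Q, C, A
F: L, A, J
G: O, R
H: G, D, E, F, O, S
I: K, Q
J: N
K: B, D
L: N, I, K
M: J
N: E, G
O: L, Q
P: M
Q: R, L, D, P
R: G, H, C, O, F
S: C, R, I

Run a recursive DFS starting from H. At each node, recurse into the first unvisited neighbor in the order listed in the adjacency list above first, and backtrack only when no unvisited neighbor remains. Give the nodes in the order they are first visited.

H, G, O, L, N, E, Q, R, C, J, F, A, D, K, B, M, P, I, S

Visit H
H → G
G → O
O → L
L → N
N → E
E → Q
Q → R
R → C
C → J
C → F
F → A
Q → D
D → K
K → B
B → M
B → P
D → I
H → S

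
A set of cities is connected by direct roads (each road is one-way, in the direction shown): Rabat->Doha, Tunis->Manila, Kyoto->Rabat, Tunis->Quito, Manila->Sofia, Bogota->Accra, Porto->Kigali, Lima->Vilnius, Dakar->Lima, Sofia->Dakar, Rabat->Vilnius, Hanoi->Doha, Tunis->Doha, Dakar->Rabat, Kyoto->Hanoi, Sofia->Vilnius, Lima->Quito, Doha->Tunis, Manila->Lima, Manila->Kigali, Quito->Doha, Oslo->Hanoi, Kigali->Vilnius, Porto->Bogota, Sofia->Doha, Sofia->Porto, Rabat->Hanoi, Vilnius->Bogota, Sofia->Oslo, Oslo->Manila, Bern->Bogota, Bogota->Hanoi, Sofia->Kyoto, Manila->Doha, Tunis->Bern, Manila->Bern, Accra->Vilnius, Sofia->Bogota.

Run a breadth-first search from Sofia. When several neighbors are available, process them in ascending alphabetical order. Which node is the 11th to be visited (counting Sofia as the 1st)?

Visit Sofia; enqueue Bogota, Dakar, Doha, Kyoto, Oslo, Porto, Vilnius → queue [Bogota, Dakar, Doha, Kyoto, Oslo, Porto, Vilnius]
Visit Bogota; enqueue Accra, Hanoi → queue [Dakar, Doha, Kyoto, Oslo, Porto, Vilnius, Accra, Hanoi]
Visit Dakar; enqueue Lima, Rabat → queue [Doha, Kyoto, Oslo, Porto, Vilnius, Accra, Hanoi, Lima, Rabat]
Visit Doha; enqueue Tunis → queue [Kyoto, Oslo, Porto, Vilnius, Accra, Hanoi, Lima, Rabat, Tunis]
Visit Kyoto → queue [Oslo, Porto, Vilnius, Accra, Hanoi, Lima, Rabat, Tunis]
Visit Oslo; enqueue Manila → queue [Porto, Vilnius, Accra, Hanoi, Lima, Rabat, Tunis, Manila]
Visit Porto; enqueue Kigali → queue [Vilnius, Accra, Hanoi, Lima, Rabat, Tunis, Manila, Kigali]
Visit Vilnius → queue [Accra, Hanoi, Lima, Rabat, Tunis, Manila, Kigali]
Visit Accra → queue [Hanoi, Lima, Rabat, Tunis, Manila, Kigali]
Visit Hanoi → queue [Lima, Rabat, Tunis, Manila, Kigali]
Visit Lima; enqueue Quito → queue [Rabat, Tunis, Manila, Kigali, Quito]
Visit Rabat → queue [Tunis, Manila, Kigali, Quito]
Visit Tunis; enqueue Bern → queue [Manila, Kigali, Quito, Bern]
Visit Manila → queue [Kigali, Quito, Bern]
Visit Kigali → queue [Quito, Bern]
Visit Quito → queue [Bern]
Visit Bern → queue []

Visit order: Sofia, Bogota, Dakar, Doha, Kyoto, Oslo, Porto, Vilnius, Accra, Hanoi, Lima, Rabat, Tunis, Manila, Kigali, Quito, Bern

Lima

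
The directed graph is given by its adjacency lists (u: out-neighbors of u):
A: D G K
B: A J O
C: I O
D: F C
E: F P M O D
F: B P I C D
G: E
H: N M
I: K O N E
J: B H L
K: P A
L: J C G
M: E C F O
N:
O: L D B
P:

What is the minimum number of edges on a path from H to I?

3

Level 0: H
Level 1: M, N
Level 2: C, E, F, O
Level 3: B, D, I, L, P
Level 4: A, G, J, K
I first appears at level 3.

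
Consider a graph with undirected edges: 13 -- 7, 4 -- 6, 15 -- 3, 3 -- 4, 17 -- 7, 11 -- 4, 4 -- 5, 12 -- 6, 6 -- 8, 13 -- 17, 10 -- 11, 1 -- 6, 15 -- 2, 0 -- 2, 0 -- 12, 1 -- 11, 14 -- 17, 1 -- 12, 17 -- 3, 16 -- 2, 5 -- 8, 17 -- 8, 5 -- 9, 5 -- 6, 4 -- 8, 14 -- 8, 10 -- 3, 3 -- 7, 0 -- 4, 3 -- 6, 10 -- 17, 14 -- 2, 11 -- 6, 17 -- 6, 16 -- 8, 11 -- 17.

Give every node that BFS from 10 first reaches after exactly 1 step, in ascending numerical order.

Level 0: 10
Level 1: 3, 11, 17
Level 2: 1, 4, 6, 7, 8, 13, 14, 15
Level 3: 0, 2, 5, 12, 16
Level 4: 9

3, 11, 17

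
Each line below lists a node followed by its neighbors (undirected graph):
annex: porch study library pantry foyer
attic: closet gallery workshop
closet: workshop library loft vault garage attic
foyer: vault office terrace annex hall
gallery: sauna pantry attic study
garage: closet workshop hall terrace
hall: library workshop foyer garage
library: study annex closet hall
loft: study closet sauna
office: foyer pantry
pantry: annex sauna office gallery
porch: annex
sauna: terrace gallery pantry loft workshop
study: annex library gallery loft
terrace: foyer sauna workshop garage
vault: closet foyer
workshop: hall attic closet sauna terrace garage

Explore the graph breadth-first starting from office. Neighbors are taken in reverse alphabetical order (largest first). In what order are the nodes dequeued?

Visit office; enqueue pantry, foyer → queue [pantry, foyer]
Visit pantry; enqueue sauna, gallery, annex → queue [foyer, sauna, gallery, annex]
Visit foyer; enqueue vault, terrace, hall → queue [sauna, gallery, annex, vault, terrace, hall]
Visit sauna; enqueue workshop, loft → queue [gallery, annex, vault, terrace, hall, workshop, loft]
Visit gallery; enqueue study, attic → queue [annex, vault, terrace, hall, workshop, loft, study, attic]
Visit annex; enqueue porch, library → queue [vault, terrace, hall, workshop, loft, study, attic, porch, library]
Visit vault; enqueue closet → queue [terrace, hall, workshop, loft, study, attic, porch, library, closet]
Visit terrace; enqueue garage → queue [hall, workshop, loft, study, attic, porch, library, closet, garage]
Visit hall → queue [workshop, loft, study, attic, porch, library, closet, garage]
Visit workshop → queue [loft, study, attic, porch, library, closet, garage]
Visit loft → queue [study, attic, porch, library, closet, garage]
Visit study → queue [attic, porch, library, closet, garage]
Visit attic → queue [porch, library, closet, garage]
Visit porch → queue [library, closet, garage]
Visit library → queue [closet, garage]
Visit closet → queue [garage]
Visit garage → queue []

office pantry foyer sauna gallery annex vault terrace hall workshop loft study attic porch library closet garage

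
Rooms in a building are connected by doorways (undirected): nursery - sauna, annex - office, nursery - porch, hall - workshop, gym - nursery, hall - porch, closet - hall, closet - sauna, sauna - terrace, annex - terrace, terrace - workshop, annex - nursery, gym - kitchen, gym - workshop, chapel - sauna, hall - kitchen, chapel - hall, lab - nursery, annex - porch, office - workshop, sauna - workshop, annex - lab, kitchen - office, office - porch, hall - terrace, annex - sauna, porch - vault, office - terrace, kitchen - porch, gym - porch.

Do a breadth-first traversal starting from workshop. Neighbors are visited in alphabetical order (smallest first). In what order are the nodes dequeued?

workshop, gym, hall, office, sauna, terrace, kitchen, nursery, porch, chapel, closet, annex, lab, vault

Visit workshop; enqueue gym, hall, office, sauna, terrace → queue [gym, hall, office, sauna, terrace]
Visit gym; enqueue kitchen, nursery, porch → queue [hall, office, sauna, terrace, kitchen, nursery, porch]
Visit hall; enqueue chapel, closet → queue [office, sauna, terrace, kitchen, nursery, porch, chapel, closet]
Visit office; enqueue annex → queue [sauna, terrace, kitchen, nursery, porch, chapel, closet, annex]
Visit sauna → queue [terrace, kitchen, nursery, porch, chapel, closet, annex]
Visit terrace → queue [kitchen, nursery, porch, chapel, closet, annex]
Visit kitchen → queue [nursery, porch, chapel, closet, annex]
Visit nursery; enqueue lab → queue [porch, chapel, closet, annex, lab]
Visit porch; enqueue vault → queue [chapel, closet, annex, lab, vault]
Visit chapel → queue [closet, annex, lab, vault]
Visit closet → queue [annex, lab, vault]
Visit annex → queue [lab, vault]
Visit lab → queue [vault]
Visit vault → queue []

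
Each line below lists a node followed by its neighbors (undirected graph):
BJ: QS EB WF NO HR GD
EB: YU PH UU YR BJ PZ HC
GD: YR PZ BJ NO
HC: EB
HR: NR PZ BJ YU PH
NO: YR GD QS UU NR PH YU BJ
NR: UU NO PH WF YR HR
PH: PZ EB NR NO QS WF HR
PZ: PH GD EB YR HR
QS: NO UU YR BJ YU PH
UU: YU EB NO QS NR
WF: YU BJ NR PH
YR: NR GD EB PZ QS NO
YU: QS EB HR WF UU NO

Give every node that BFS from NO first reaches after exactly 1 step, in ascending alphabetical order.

Level 0: NO
Level 1: BJ, GD, NR, PH, QS, UU, YR, YU
Level 2: EB, HR, PZ, WF
Level 3: HC

BJ, GD, NR, PH, QS, UU, YR, YU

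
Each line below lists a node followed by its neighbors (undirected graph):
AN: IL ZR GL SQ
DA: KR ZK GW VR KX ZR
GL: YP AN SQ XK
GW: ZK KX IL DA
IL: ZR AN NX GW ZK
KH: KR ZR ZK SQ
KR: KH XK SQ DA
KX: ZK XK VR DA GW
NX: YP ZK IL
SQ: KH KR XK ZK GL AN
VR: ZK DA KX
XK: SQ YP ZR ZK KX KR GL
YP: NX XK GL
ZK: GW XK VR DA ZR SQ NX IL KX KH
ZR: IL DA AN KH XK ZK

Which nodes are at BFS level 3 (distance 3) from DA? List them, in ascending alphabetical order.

GL, YP

Level 0: DA
Level 1: GW, KR, KX, VR, ZK, ZR
Level 2: AN, IL, KH, NX, SQ, XK
Level 3: GL, YP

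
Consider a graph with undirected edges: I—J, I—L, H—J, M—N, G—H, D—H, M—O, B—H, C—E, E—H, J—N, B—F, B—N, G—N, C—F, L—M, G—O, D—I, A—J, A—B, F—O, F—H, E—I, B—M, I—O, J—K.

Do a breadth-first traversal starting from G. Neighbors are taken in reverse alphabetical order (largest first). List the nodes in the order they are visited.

G, O, N, H, M, I, F, J, B, E, D, L, C, K, A

Visit G; enqueue O, N, H → queue [O, N, H]
Visit O; enqueue M, I, F → queue [N, H, M, I, F]
Visit N; enqueue J, B → queue [H, M, I, F, J, B]
Visit H; enqueue E, D → queue [M, I, F, J, B, E, D]
Visit M; enqueue L → queue [I, F, J, B, E, D, L]
Visit I → queue [F, J, B, E, D, L]
Visit F; enqueue C → queue [J, B, E, D, L, C]
Visit J; enqueue K, A → queue [B, E, D, L, C, K, A]
Visit B → queue [E, D, L, C, K, A]
Visit E → queue [D, L, C, K, A]
Visit D → queue [L, C, K, A]
Visit L → queue [C, K, A]
Visit C → queue [K, A]
Visit K → queue [A]
Visit A → queue []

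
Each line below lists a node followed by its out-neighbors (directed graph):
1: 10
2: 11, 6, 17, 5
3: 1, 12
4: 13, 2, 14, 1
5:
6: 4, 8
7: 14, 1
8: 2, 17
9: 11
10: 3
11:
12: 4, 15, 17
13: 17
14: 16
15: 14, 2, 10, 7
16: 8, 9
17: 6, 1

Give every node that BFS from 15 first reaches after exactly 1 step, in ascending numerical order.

Level 0: 15
Level 1: 2, 7, 10, 14
Level 2: 1, 3, 5, 6, 11, 16, 17
Level 3: 4, 8, 9, 12
Level 4: 13

2, 7, 10, 14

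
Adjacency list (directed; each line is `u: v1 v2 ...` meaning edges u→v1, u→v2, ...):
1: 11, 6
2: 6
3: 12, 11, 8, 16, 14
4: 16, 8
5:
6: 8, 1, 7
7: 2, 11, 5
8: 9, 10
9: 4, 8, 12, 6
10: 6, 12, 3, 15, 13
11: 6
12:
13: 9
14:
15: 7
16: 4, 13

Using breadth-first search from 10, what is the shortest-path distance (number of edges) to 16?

Level 0: 10
Level 1: 3, 6, 12, 13, 15
Level 2: 1, 7, 8, 9, 11, 14, 16
Level 3: 2, 4, 5
16 first appears at level 2.

2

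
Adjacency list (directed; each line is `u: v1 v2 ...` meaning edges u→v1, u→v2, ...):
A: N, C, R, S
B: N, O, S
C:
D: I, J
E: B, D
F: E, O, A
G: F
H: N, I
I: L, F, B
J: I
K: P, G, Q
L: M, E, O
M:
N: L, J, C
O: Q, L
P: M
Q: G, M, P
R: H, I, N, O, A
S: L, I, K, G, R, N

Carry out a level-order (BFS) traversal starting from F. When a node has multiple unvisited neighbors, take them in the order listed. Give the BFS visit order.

Visit F; enqueue E, O, A → queue [E, O, A]
Visit E; enqueue B, D → queue [O, A, B, D]
Visit O; enqueue Q, L → queue [A, B, D, Q, L]
Visit A; enqueue N, C, R, S → queue [B, D, Q, L, N, C, R, S]
Visit B → queue [D, Q, L, N, C, R, S]
Visit D; enqueue I, J → queue [Q, L, N, C, R, S, I, J]
Visit Q; enqueue G, M, P → queue [L, N, C, R, S, I, J, G, M, P]
Visit L → queue [N, C, R, S, I, J, G, M, P]
Visit N → queue [C, R, S, I, J, G, M, P]
Visit C → queue [R, S, I, J, G, M, P]
Visit R; enqueue H → queue [S, I, J, G, M, P, H]
Visit S; enqueue K → queue [I, J, G, M, P, H, K]
Visit I → queue [J, G, M, P, H, K]
Visit J → queue [G, M, P, H, K]
Visit G → queue [M, P, H, K]
Visit M → queue [P, H, K]
Visit P → queue [H, K]
Visit H → queue [K]
Visit K → queue []

F → E → O → A → B → D → Q → L → N → C → R → S → I → J → G → M → P → H → K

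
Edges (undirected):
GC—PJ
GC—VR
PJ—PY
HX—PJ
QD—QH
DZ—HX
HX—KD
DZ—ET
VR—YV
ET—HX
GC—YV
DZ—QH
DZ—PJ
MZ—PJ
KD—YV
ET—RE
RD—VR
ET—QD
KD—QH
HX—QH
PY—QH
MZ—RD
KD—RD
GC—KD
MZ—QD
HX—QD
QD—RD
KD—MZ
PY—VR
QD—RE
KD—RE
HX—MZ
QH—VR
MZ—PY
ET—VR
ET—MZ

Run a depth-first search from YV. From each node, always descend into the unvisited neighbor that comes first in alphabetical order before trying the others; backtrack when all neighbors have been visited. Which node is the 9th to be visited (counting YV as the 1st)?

PY

Visit YV
YV → GC
GC → KD
KD → HX
HX → DZ
DZ → ET
ET → MZ
MZ → PJ
PJ → PY
PY → QH
QH → QD
QD → RD
RD → VR
QD → RE

Visit order: YV, GC, KD, HX, DZ, ET, MZ, PJ, PY, QH, QD, RD, VR, RE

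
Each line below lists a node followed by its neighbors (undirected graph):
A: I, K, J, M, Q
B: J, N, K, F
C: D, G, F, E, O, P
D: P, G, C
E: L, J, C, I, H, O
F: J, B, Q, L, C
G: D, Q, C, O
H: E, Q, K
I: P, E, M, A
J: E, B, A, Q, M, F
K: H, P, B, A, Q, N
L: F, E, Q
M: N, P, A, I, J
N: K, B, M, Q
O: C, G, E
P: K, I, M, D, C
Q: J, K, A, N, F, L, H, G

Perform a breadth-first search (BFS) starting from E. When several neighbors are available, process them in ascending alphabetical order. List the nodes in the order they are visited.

Visit E; enqueue C, H, I, J, L, O → queue [C, H, I, J, L, O]
Visit C; enqueue D, F, G, P → queue [H, I, J, L, O, D, F, G, P]
Visit H; enqueue K, Q → queue [I, J, L, O, D, F, G, P, K, Q]
Visit I; enqueue A, M → queue [J, L, O, D, F, G, P, K, Q, A, M]
Visit J; enqueue B → queue [L, O, D, F, G, P, K, Q, A, M, B]
Visit L → queue [O, D, F, G, P, K, Q, A, M, B]
Visit O → queue [D, F, G, P, K, Q, A, M, B]
Visit D → queue [F, G, P, K, Q, A, M, B]
Visit F → queue [G, P, K, Q, A, M, B]
Visit G → queue [P, K, Q, A, M, B]
Visit P → queue [K, Q, A, M, B]
Visit K; enqueue N → queue [Q, A, M, B, N]
Visit Q → queue [A, M, B, N]
Visit A → queue [M, B, N]
Visit M → queue [B, N]
Visit B → queue [N]
Visit N → queue []

E C H I J L O D F G P K Q A M B N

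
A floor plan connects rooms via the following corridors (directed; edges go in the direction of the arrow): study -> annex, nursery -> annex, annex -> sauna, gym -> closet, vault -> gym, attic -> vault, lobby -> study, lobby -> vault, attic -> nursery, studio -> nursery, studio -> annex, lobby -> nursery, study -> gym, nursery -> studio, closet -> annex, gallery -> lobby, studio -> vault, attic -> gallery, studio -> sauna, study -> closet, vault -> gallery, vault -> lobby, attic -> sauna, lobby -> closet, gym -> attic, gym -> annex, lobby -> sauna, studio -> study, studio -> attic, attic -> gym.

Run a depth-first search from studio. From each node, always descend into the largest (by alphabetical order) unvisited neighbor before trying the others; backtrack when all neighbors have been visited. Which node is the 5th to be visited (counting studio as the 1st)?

Visit studio
studio → vault
vault → lobby
lobby → study
study → gym
gym → closet
closet → annex
annex → sauna
gym → attic
attic → nursery
attic → gallery

Visit order: studio, vault, lobby, study, gym, closet, annex, sauna, attic, nursery, gallery

gym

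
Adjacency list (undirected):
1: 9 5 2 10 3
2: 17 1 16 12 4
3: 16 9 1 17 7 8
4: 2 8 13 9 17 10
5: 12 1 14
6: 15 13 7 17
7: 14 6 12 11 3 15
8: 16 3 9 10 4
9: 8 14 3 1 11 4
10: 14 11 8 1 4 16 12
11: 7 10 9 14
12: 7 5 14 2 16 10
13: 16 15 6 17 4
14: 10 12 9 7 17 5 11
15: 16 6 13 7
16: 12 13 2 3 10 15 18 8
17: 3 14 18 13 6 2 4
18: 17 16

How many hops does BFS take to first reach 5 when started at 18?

3

Level 0: 18
Level 1: 16, 17
Level 2: 2, 3, 4, 6, 8, 10, 12, 13, 14, 15
Level 3: 1, 5, 7, 9, 11
5 first appears at level 3.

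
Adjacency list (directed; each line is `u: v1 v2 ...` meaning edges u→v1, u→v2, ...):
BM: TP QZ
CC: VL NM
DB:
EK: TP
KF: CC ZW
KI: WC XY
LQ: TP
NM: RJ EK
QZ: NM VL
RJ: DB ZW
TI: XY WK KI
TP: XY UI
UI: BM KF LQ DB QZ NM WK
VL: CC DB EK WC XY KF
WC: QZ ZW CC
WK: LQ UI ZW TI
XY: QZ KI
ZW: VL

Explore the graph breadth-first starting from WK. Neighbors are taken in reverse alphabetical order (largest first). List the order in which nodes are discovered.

WK, ZW, UI, TI, LQ, VL, QZ, NM, KF, DB, BM, XY, KI, TP, WC, EK, CC, RJ

Visit WK; enqueue ZW, UI, TI, LQ → queue [ZW, UI, TI, LQ]
Visit ZW; enqueue VL → queue [UI, TI, LQ, VL]
Visit UI; enqueue QZ, NM, KF, DB, BM → queue [TI, LQ, VL, QZ, NM, KF, DB, BM]
Visit TI; enqueue XY, KI → queue [LQ, VL, QZ, NM, KF, DB, BM, XY, KI]
Visit LQ; enqueue TP → queue [VL, QZ, NM, KF, DB, BM, XY, KI, TP]
Visit VL; enqueue WC, EK, CC → queue [QZ, NM, KF, DB, BM, XY, KI, TP, WC, EK, CC]
Visit QZ → queue [NM, KF, DB, BM, XY, KI, TP, WC, EK, CC]
Visit NM; enqueue RJ → queue [KF, DB, BM, XY, KI, TP, WC, EK, CC, RJ]
Visit KF → queue [DB, BM, XY, KI, TP, WC, EK, CC, RJ]
Visit DB → queue [BM, XY, KI, TP, WC, EK, CC, RJ]
Visit BM → queue [XY, KI, TP, WC, EK, CC, RJ]
Visit XY → queue [KI, TP, WC, EK, CC, RJ]
Visit KI → queue [TP, WC, EK, CC, RJ]
Visit TP → queue [WC, EK, CC, RJ]
Visit WC → queue [EK, CC, RJ]
Visit EK → queue [CC, RJ]
Visit CC → queue [RJ]
Visit RJ → queue []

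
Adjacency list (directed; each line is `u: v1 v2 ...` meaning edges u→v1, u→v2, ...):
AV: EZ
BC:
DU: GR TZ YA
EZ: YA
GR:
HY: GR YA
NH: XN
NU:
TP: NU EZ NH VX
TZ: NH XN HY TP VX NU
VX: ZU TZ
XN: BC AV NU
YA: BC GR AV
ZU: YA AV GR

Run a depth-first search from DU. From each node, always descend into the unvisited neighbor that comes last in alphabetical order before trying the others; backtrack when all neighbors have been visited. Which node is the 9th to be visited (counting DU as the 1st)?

Visit DU
DU → YA
YA → GR
YA → BC
YA → AV
AV → EZ
DU → TZ
TZ → XN
XN → NU
TZ → VX
VX → ZU
TZ → TP
TP → NH
TZ → HY

Visit order: DU, YA, GR, BC, AV, EZ, TZ, XN, NU, VX, ZU, TP, NH, HY

NU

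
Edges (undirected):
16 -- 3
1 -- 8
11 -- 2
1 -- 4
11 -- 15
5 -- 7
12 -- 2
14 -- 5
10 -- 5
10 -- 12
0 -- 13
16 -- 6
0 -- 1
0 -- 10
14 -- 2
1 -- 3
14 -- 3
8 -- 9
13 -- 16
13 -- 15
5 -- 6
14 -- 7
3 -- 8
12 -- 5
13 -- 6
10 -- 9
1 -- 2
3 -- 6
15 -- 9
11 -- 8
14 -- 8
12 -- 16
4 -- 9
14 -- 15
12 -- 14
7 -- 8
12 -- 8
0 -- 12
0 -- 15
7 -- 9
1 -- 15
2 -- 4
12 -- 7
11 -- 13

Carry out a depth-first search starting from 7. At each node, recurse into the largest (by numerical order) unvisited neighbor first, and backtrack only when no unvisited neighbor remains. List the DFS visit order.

7, 14, 15, 13, 16, 12, 10, 9, 8, 11, 2, 4, 1, 3, 6, 5, 0

Visit 7
7 → 14
14 → 15
15 → 13
13 → 16
16 → 12
12 → 10
10 → 9
9 → 8
8 → 11
11 → 2
2 → 4
4 → 1
1 → 3
3 → 6
6 → 5
1 → 0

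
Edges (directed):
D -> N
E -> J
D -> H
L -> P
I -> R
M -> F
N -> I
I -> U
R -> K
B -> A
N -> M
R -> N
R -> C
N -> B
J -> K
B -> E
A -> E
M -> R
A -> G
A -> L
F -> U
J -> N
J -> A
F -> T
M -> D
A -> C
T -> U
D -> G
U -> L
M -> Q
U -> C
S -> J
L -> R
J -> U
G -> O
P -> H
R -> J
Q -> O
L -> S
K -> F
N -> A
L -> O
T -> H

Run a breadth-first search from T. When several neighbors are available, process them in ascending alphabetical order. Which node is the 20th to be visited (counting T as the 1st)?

Visit T; enqueue H, U → queue [H, U]
Visit H → queue [U]
Visit U; enqueue C, L → queue [C, L]
Visit C → queue [L]
Visit L; enqueue O, P, R, S → queue [O, P, R, S]
Visit O → queue [P, R, S]
Visit P → queue [R, S]
Visit R; enqueue J, K, N → queue [S, J, K, N]
Visit S → queue [J, K, N]
Visit J; enqueue A → queue [K, N, A]
Visit K; enqueue F → queue [N, A, F]
Visit N; enqueue B, I, M → queue [A, F, B, I, M]
Visit A; enqueue E, G → queue [F, B, I, M, E, G]
Visit F → queue [B, I, M, E, G]
Visit B → queue [I, M, E, G]
Visit I → queue [M, E, G]
Visit M; enqueue D, Q → queue [E, G, D, Q]
Visit E → queue [G, D, Q]
Visit G → queue [D, Q]
Visit D → queue [Q]
Visit Q → queue []

Visit order: T, H, U, C, L, O, P, R, S, J, K, N, A, F, B, I, M, E, G, D, Q

D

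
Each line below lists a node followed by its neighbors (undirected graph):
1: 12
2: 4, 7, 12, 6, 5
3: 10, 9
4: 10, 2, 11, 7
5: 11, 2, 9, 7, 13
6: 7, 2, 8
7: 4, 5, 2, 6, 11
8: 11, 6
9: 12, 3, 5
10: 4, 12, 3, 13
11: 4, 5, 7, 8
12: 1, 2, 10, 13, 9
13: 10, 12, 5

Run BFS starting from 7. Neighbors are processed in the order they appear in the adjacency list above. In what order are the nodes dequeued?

7, 4, 5, 2, 6, 11, 10, 9, 13, 12, 8, 3, 1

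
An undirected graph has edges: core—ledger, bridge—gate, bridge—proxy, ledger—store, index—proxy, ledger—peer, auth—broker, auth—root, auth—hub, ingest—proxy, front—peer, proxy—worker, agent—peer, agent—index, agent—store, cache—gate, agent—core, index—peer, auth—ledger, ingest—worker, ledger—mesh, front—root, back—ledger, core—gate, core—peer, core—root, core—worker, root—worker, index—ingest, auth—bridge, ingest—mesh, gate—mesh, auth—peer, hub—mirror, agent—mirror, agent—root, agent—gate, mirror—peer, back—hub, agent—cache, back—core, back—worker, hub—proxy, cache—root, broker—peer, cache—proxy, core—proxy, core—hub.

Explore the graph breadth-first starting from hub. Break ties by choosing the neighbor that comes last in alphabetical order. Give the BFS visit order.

hub -> proxy -> mirror -> core -> back -> auth -> worker -> ingest -> index -> cache -> bridge -> peer -> agent -> root -> ledger -> gate -> broker -> mesh -> front -> store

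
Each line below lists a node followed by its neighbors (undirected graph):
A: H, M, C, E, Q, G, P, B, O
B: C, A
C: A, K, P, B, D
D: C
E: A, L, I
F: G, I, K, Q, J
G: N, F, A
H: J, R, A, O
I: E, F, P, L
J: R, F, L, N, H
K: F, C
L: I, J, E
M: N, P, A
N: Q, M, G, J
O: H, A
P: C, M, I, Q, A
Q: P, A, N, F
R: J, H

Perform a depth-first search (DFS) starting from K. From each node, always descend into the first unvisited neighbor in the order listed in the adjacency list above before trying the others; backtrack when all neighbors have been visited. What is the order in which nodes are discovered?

K → F → G → N → Q → P → C → A → H → J → R → L → I → E → O → M → B → D

Visit K
K → F
F → G
G → N
N → Q
Q → P
P → C
C → A
A → H
H → J
J → R
J → L
L → I
I → E
H → O
A → M
A → B
C → D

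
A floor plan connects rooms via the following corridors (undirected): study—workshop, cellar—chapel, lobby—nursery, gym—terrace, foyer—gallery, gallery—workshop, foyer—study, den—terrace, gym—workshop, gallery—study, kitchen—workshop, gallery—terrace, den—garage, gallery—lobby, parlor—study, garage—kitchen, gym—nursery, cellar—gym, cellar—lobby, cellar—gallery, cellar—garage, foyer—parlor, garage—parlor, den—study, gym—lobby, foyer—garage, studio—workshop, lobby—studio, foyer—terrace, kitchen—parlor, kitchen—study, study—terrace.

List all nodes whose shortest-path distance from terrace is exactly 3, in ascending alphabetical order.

chapel, studio

Level 0: terrace
Level 1: den, foyer, gallery, gym, study
Level 2: cellar, garage, kitchen, lobby, nursery, parlor, workshop
Level 3: chapel, studio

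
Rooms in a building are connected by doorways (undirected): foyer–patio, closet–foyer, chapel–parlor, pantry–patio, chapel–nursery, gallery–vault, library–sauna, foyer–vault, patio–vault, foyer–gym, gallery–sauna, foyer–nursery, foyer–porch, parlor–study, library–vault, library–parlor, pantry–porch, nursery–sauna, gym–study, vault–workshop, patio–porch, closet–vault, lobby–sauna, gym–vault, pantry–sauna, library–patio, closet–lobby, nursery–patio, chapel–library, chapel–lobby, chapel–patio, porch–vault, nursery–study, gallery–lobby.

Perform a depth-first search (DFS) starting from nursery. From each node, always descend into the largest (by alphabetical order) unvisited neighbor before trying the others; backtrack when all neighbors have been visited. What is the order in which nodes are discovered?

Visit nursery
nursery → study
study → parlor
parlor → library
library → vault
vault → workshop
vault → porch
porch → patio
patio → pantry
pantry → sauna
sauna → lobby
lobby → gallery
lobby → closet
closet → foyer
foyer → gym
lobby → chapel

nursery -> study -> parlor -> library -> vault -> workshop -> porch -> patio -> pantry -> sauna -> lobby -> gallery -> closet -> foyer -> gym -> chapel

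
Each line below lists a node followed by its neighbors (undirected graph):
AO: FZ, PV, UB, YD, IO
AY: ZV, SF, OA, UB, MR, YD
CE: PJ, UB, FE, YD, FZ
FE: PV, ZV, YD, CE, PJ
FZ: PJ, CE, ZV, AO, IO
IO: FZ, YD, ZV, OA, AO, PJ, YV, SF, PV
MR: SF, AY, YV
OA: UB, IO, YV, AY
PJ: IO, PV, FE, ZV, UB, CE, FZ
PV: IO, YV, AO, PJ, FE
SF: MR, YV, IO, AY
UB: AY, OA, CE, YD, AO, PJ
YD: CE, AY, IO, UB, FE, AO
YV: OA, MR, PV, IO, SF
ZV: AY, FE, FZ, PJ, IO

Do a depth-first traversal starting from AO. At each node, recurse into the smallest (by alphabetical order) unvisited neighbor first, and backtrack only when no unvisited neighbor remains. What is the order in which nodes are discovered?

Visit AO
AO → FZ
FZ → CE
CE → FE
FE → PJ
PJ → IO
IO → OA
OA → AY
AY → MR
MR → SF
SF → YV
YV → PV
AY → UB
UB → YD
AY → ZV

AO → FZ → CE → FE → PJ → IO → OA → AY → MR → SF → YV → PV → UB → YD → ZV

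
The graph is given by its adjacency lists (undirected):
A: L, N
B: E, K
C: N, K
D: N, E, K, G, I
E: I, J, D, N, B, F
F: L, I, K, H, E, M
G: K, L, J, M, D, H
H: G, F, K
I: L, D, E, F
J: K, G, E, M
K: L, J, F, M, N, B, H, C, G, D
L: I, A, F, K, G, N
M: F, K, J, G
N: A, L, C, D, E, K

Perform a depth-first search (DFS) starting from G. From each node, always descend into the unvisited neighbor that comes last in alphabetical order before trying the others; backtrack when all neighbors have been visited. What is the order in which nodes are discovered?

G, M, K, N, L, I, F, H, E, J, D, B, A, C

Visit G
G → M
M → K
K → N
N → L
L → I
I → F
F → H
F → E
E → J
E → D
E → B
L → A
N → C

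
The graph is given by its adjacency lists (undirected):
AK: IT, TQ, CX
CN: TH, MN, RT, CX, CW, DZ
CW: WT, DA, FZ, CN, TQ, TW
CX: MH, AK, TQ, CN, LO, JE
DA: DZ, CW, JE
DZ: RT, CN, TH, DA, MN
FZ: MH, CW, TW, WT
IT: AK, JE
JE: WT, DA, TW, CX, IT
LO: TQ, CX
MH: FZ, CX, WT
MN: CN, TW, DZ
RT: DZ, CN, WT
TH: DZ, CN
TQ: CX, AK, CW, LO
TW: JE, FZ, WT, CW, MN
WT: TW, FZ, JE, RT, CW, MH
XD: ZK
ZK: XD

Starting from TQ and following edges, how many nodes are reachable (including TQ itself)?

BFS from TQ visits: TQ, LO, CX, CW, AK, MH, JE, CN, WT, TW, FZ, DA, IT, TH, RT, MN, DZ
Reachable nodes: 17 of 19 total.

17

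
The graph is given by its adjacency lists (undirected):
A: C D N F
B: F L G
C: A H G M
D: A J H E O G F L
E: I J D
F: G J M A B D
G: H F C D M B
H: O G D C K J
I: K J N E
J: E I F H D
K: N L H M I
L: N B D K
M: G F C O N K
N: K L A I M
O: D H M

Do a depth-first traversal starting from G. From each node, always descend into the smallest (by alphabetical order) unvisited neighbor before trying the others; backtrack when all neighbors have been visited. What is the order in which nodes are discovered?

G -> B -> F -> A -> C -> H -> D -> E -> I -> J -> K -> L -> N -> M -> O

Visit G
G → B
B → F
F → A
A → C
C → H
H → D
D → E
E → I
I → J
I → K
K → L
L → N
N → M
M → O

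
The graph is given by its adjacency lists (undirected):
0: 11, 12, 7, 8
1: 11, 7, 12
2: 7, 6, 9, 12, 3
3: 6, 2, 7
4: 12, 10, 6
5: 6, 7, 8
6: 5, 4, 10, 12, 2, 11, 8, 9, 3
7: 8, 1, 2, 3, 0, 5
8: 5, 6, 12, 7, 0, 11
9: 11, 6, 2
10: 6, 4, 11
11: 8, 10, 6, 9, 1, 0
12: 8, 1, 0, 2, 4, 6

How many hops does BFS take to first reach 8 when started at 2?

2

Level 0: 2
Level 1: 3, 6, 7, 9, 12
Level 2: 0, 1, 4, 5, 8, 10, 11
8 first appears at level 2.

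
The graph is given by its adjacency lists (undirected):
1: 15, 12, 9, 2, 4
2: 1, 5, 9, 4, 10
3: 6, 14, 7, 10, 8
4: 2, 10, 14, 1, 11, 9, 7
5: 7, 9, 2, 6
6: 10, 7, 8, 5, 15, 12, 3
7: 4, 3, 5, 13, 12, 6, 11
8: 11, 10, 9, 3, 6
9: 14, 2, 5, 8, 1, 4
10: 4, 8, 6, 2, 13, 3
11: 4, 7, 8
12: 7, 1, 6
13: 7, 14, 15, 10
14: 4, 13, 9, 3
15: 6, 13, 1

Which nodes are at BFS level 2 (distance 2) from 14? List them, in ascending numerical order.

Level 0: 14
Level 1: 3, 4, 9, 13
Level 2: 1, 2, 5, 6, 7, 8, 10, 11, 15
Level 3: 12

1, 2, 5, 6, 7, 8, 10, 11, 15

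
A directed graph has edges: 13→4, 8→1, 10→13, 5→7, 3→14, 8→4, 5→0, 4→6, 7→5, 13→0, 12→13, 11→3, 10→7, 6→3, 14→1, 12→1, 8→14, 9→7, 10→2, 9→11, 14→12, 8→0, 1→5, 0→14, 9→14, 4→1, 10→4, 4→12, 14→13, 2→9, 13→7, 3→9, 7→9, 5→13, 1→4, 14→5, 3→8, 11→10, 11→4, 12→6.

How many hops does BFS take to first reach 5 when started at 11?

Level 0: 11
Level 1: 3, 4, 10
Level 2: 1, 2, 6, 7, 8, 9, 12, 13, 14
Level 3: 0, 5
5 first appears at level 3.

3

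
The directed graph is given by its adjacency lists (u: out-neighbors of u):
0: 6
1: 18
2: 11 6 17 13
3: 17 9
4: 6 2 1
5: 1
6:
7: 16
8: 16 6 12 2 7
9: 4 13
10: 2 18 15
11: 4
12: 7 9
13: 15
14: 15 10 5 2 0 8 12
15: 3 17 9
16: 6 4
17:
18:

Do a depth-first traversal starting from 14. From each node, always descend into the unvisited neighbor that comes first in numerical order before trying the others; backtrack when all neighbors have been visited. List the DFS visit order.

14, 0, 6, 2, 11, 4, 1, 18, 13, 15, 3, 9, 17, 5, 8, 7, 16, 12, 10

Visit 14
14 → 0
0 → 6
14 → 2
2 → 11
11 → 4
4 → 1
1 → 18
2 → 13
13 → 15
15 → 3
3 → 9
3 → 17
14 → 5
14 → 8
8 → 7
7 → 16
8 → 12
14 → 10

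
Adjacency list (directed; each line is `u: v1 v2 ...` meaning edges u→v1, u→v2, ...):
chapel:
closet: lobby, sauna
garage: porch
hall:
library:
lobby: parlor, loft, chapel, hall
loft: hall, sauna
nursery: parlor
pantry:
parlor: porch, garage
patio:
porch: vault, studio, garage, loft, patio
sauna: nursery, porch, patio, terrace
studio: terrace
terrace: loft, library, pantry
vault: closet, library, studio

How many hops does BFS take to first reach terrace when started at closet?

2

Level 0: closet
Level 1: lobby, sauna
Level 2: chapel, hall, loft, nursery, parlor, patio, porch, terrace
Level 3: garage, library, pantry, studio, vault
terrace first appears at level 2.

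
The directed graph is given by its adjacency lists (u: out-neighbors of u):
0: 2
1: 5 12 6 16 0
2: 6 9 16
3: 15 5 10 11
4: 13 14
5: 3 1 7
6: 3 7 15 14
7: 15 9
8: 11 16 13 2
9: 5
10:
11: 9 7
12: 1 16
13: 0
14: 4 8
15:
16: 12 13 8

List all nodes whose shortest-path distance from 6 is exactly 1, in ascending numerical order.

3, 7, 14, 15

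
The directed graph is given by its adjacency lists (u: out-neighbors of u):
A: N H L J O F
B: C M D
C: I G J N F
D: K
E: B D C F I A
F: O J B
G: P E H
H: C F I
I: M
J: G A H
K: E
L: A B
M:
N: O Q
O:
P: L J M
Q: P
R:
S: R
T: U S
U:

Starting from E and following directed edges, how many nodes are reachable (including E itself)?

BFS from E visits: E, B, D, C, F, I, A, M, K, G, J, N, O, H, L, P, Q
Reachable nodes: 17 of 21 total.

17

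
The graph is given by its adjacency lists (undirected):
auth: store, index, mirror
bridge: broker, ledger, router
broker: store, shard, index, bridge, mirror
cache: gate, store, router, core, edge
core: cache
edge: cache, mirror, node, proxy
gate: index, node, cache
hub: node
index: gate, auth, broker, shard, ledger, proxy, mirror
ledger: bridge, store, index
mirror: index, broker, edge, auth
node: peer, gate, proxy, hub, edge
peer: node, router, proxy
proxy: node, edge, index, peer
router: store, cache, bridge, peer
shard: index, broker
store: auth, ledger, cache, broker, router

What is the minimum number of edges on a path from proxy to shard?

Level 0: proxy
Level 1: edge, index, node, peer
Level 2: auth, broker, cache, gate, hub, ledger, mirror, router, shard
Level 3: bridge, core, store
shard first appears at level 2.

2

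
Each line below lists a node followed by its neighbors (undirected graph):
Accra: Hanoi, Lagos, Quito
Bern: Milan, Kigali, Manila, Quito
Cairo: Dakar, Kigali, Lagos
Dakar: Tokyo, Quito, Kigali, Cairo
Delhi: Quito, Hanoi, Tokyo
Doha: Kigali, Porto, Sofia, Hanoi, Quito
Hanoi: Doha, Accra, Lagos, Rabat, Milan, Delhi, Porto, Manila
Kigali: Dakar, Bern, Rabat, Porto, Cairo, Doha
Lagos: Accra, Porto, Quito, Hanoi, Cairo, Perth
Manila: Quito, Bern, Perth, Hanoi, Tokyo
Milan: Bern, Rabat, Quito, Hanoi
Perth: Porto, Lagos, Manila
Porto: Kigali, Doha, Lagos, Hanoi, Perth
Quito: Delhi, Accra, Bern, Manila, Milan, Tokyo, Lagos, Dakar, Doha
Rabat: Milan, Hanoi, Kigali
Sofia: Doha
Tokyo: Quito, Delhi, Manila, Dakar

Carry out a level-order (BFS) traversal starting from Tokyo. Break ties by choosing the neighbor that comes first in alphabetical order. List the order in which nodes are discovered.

Tokyo Dakar Delhi Manila Quito Cairo Kigali Hanoi Bern Perth Accra Doha Lagos Milan Porto Rabat Sofia

Visit Tokyo; enqueue Dakar, Delhi, Manila, Quito → queue [Dakar, Delhi, Manila, Quito]
Visit Dakar; enqueue Cairo, Kigali → queue [Delhi, Manila, Quito, Cairo, Kigali]
Visit Delhi; enqueue Hanoi → queue [Manila, Quito, Cairo, Kigali, Hanoi]
Visit Manila; enqueue Bern, Perth → queue [Quito, Cairo, Kigali, Hanoi, Bern, Perth]
Visit Quito; enqueue Accra, Doha, Lagos, Milan → queue [Cairo, Kigali, Hanoi, Bern, Perth, Accra, Doha, Lagos, Milan]
Visit Cairo → queue [Kigali, Hanoi, Bern, Perth, Accra, Doha, Lagos, Milan]
Visit Kigali; enqueue Porto, Rabat → queue [Hanoi, Bern, Perth, Accra, Doha, Lagos, Milan, Porto, Rabat]
Visit Hanoi → queue [Bern, Perth, Accra, Doha, Lagos, Milan, Porto, Rabat]
Visit Bern → queue [Perth, Accra, Doha, Lagos, Milan, Porto, Rabat]
Visit Perth → queue [Accra, Doha, Lagos, Milan, Porto, Rabat]
Visit Accra → queue [Doha, Lagos, Milan, Porto, Rabat]
Visit Doha; enqueue Sofia → queue [Lagos, Milan, Porto, Rabat, Sofia]
Visit Lagos → queue [Milan, Porto, Rabat, Sofia]
Visit Milan → queue [Porto, Rabat, Sofia]
Visit Porto → queue [Rabat, Sofia]
Visit Rabat → queue [Sofia]
Visit Sofia → queue []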